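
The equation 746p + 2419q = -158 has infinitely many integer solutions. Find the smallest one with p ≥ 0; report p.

1446

gcd(2419, 746):
  2419 = 3*746 + 181
  746 = 4*181 + 22
  181 = 8*22 + 5
  22 = 4*5 + 2
  5 = 2*2 + 1
  2 = 2*1
so gcd(2419, 746) = 1.
1 divides -158, so solutions exist.
Back-substitute for Bézout coefficients:
  1 = 5 - 2*2
  ... = 746*(-989) + 2419*(305)
Scale by -158/1 = -158: (p₀, q₀) = (156262, -48190).
General solution: p = 156262 + 2419t, q = -48190 - 746t for integer t.
p ≥ 0: smallest is 156262 mod 2419 = 1446 (at t = -64), with q = -446.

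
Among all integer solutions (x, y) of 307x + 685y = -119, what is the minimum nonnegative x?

13

gcd(685, 307):
  685 = 2*307 + 71
  307 = 4*71 + 23
  71 = 3*23 + 2
  23 = 11*2 + 1
  2 = 2*1
so gcd(685, 307) = 1.
1 divides -119, so solutions exist.
Back-substitute for Bézout coefficients:
  1 = 23 - 11*2
  ... = 307*(328) + 685*(-147)
Scale by -119/1 = -119: (x₀, y₀) = (-39032, 17493).
General solution: x = -39032 + 685t, y = 17493 - 307t for integer t.
x ≥ 0: smallest is -39032 mod 685 = 13 (at t = 57), with y = -6.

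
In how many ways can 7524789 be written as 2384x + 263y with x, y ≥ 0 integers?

12

gcd(2384, 263) = 1.
By Bézout, 2384×(31) + 263×(-281) = 1.
One solution: (83, 27859).
General: x = 83 + 263t, y = 27859 - 2384t.
x ≥ 0 ⇒ t ≥ 0; y ≥ 0 ⇒ t ≤ 11. So t ∈ [0, 11]: 12 solutions.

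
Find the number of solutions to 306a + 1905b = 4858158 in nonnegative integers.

25

gcd(1905, 306):
  1905 = 6×306 + 69
  306 = 4×69 + 30
  69 = 2×30 + 9
  30 = 3×9 + 3
  9 = 3×3
so gcd(1905, 306) = 3.
Back-substitute for Bézout coefficients:
  3 = 30 - 3×9
  ... = 306×(193) + 1905×(-31)
Scale by 1619386: one solution is (312541498, -50200966). Reduce a mod 635: (213, 2516).
General: a = 213 + 635t, b = 2516 - 102t.
a ≥ 0 ⇒ t ≥ 0; b ≥ 0 ⇒ t ≤ 24. So t ∈ [0, 24]: 25 solutions.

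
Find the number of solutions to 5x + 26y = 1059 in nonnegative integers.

gcd(26, 5):
  26 = 5*5 + 1
  5 = 5*1
so gcd(26, 5) = 1.
Back-substitute for Bézout coefficients:
  1 = 26 - 5*5
  ... = 5*(-5) + 26*(1)
Scale by 1059: one solution is (-5295, 1059). Reduce x mod 26: (9, 39).
General: x = 9 + 26t, y = 39 - 5t.
x ≥ 0 ⇒ t ≥ 0; y ≥ 0 ⇒ t ≤ 7. So t ∈ [0, 7]: 8 solutions.

8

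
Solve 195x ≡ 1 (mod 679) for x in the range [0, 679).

gcd(679, 195) = 1  (679 = 3×195 + 94, 195 = 2×94 + 7, 94 = 13×7 + 3, 7 = 2×3 + 1, 3 = 3×1).
Back-substituting, 195×(195) + 679×(-56) = 1.
So 195×195 ≡ 1 (mod 679), and 195 mod 679 = 195.

195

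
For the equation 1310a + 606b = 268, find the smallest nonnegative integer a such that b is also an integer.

281

gcd(1310, 606):
  1310 = 2×606 + 98
  606 = 6×98 + 18
  98 = 5×18 + 8
  18 = 2×8 + 2
  8 = 4×2
so gcd(1310, 606) = 2.
2 divides 268, so solutions exist.
Back-substitute for Bézout coefficients:
  2 = 18 - 2×8
  ... = 1310×(-68) + 606×(147)
Scale by 268/2 = 134: (a₀, b₀) = (-9112, 19698).
General solution: a = -9112 + 303t, b = 19698 - 655t for integer t.
a ≥ 0: smallest is -9112 mod 303 = 281 (at t = 31), with b = -607.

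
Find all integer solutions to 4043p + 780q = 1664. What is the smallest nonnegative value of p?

gcd(4043, 780):
  4043 = 5·780 + 143
  780 = 5·143 + 65
  143 = 2·65 + 13
  65 = 5·13
so gcd(4043, 780) = 13.
13 divides 1664, so solutions exist.
Back-substitute for Bézout coefficients:
  13 = 143 - 2·65
  ... = 4043·(11) + 780·(-57)
Scale by 1664/13 = 128: (p₀, q₀) = (1408, -7296).
General solution: p = 1408 + 60t, q = -7296 - 311t for integer t.
p ≥ 0: smallest is 1408 mod 60 = 28 (at t = -23), with q = -143.

28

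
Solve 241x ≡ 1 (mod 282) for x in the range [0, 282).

55

gcd(282, 241):
  282 = 1×241 + 41
  241 = 5×41 + 36
  41 = 1×36 + 5
  36 = 7×5 + 1
  5 = 5×1
so gcd(282, 241) = 1.
Back-substitute for Bézout coefficients:
  1 = 36 - 7×5
  ... = 241×(55) + 282×(-47)
So 241×55 ≡ 1 (mod 282), and 55 mod 282 = 55.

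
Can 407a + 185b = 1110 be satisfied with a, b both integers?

gcd(407, 185):
  407 = 2×185 + 37
  185 = 5×37
so gcd(407, 185) = 37.
37 divides 1110, so integer solutions exist.

yes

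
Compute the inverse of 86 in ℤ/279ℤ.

146

gcd(279, 86) = 1  (279 = 3*86 + 21, 86 = 4*21 + 2, 21 = 10*2 + 1, 2 = 2*1).
Back-substituting, 86*(-133) + 279*(41) = 1.
So 86*-133 ≡ 1 (mod 279), and -133 mod 279 = 146.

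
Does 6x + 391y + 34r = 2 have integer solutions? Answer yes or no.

yes

gcd(391, 6) = 1  (391 = 65×6 + 1, 6 = 6×1).
gcd(1, 34) = 1.
1 divides 2, so integer solutions exist.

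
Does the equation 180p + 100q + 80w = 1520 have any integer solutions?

yes

gcd(180, 100) = 20  (180 = 1×100 + 80, 100 = 1×80 + 20, 80 = 4×20).
gcd(20, 80) = 20.
20 divides 1520, so integer solutions exist.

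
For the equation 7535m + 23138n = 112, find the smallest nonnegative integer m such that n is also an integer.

gcd(23138, 7535) = 1.
1 divides 112, so solutions exist.
By Bézout, 7535·(-3169) + 23138·(1032) = 1.
Scale by 112/1 = 112: (m₀, n₀) = (-354928, 115584).
General solution: m = -354928 + 23138t, n = 115584 - 7535t for integer t.
m ≥ 0: smallest is -354928 mod 23138 = 15280 (at t = 16), with n = -4976.

15280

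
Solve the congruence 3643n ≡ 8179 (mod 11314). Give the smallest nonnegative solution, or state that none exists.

gcd(11314, 3643) = 1.
1 divides 8179, so solutions exist.
By Bézout, 3643·(-2733) + 11314·(880) = 1.
So 3643·(-2733) ≡ 1 (mod 11314); multiply by 8179: n ≡ -22353207 (mod 11314).
Smallest nonnegative: n = -22353207 mod 11314 = 3257.

3257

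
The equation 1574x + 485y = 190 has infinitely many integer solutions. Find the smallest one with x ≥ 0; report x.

185

gcd(1574, 485):
  1574 = 3×485 + 119
  485 = 4×119 + 9
  119 = 13×9 + 2
  9 = 4×2 + 1
  2 = 2×1
so gcd(1574, 485) = 1.
1 divides 190, so solutions exist.
Back-substitute for Bézout coefficients:
  1 = 9 - 4×2
  ... = 1574×(-216) + 485×(701)
Scale by 190/1 = 190: (x₀, y₀) = (-41040, 133190).
General solution: x = -41040 + 485t, y = 133190 - 1574t for integer t.
x ≥ 0: smallest is -41040 mod 485 = 185 (at t = 85), with y = -600.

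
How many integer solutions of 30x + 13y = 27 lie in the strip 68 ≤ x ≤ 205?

gcd(30, 13) = 1  (30 = 2*13 + 4, 13 = 3*4 + 1, 4 = 4*1).
Back-substituting, 30*(-3) + 13*(7) = 1.
Scale by 27: particular solution (-81, 189); reduce x mod 13: (10, -21).
General solution: x = 10 + 13t, y = -21 - 30t for integer t.
68 ≤ 10 + 13t ≤ 205 gives t ∈ [5, 15], which is 11 values.

11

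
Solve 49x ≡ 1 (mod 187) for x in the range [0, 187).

42

gcd(187, 49) = 1.
By Bézout, 49×(42) + 187×(-11) = 1.
So 49×42 ≡ 1 (mod 187), and 42 mod 187 = 42.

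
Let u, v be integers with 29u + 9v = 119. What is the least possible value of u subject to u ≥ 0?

1

gcd(29, 9) = 1  (29 = 3·9 + 2, 9 = 4·2 + 1, 2 = 2·1).
1 divides 119, so solutions exist.
Back-substituting, 29·(-4) + 9·(13) = 1.
Scale by 119/1 = 119: (u₀, v₀) = (-476, 1547).
General solution: u = -476 + 9t, v = 1547 - 29t for integer t.
u ≥ 0: smallest is -476 mod 9 = 1 (at t = 53), with v = 10.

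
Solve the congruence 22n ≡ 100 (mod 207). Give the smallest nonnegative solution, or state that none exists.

gcd(207, 22):
  207 = 9·22 + 9
  22 = 2·9 + 4
  9 = 2·4 + 1
  4 = 4·1
so gcd(207, 22) = 1.
1 divides 100, so solutions exist.
Back-substitute for Bézout coefficients:
  1 = 9 - 2·4
  ... = 22·(-47) + 207·(5)
So 22·(-47) ≡ 1 (mod 207); multiply by 100: n ≡ -4700 (mod 207).
Smallest nonnegative: n = -4700 mod 207 = 61.

61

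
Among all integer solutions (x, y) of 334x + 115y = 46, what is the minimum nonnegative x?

gcd(334, 115) = 1  (334 = 2*115 + 104, 115 = 1*104 + 11, 104 = 9*11 + 5, 11 = 2*5 + 1, 5 = 5*1).
1 divides 46, so solutions exist.
Back-substituting, 334*(-21) + 115*(61) = 1.
Scale by 46/1 = 46: (x₀, y₀) = (-966, 2806).
General solution: x = -966 + 115t, y = 2806 - 334t for integer t.
x ≥ 0: smallest is -966 mod 115 = 69 (at t = 9), with y = -200.

69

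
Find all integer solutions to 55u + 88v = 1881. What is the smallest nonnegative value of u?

7

gcd(88, 55):
  88 = 1×55 + 33
  55 = 1×33 + 22
  33 = 1×22 + 11
  22 = 2×11
so gcd(88, 55) = 11.
11 divides 1881, so solutions exist.
Back-substitute for Bézout coefficients:
  11 = 33 - 1×22
  ... = 55×(-3) + 88×(2)
Scale by 1881/11 = 171: (u₀, v₀) = (-513, 342).
General solution: u = -513 + 8t, v = 342 - 5t for integer t.
u ≥ 0: smallest is -513 mod 8 = 7 (at t = 65), with v = 17.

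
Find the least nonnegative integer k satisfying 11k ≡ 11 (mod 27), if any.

gcd(27, 11) = 1.
1 divides 11, so solutions exist.
By Bézout, 11×(5) + 27×(-2) = 1.
So 11×(5) ≡ 1 (mod 27); multiply by 11: k ≡ 55 (mod 27).
Smallest nonnegative: k = 55 mod 27 = 1.

1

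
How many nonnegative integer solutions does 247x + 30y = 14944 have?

2

gcd(247, 30):
  247 = 8*30 + 7
  30 = 4*7 + 2
  7 = 3*2 + 1
  2 = 2*1
so gcd(247, 30) = 1.
Back-substitute for Bézout coefficients:
  1 = 7 - 3*2
  ... = 247*(13) + 30*(-107)
Scale by 14944: one solution is (194272, -1599008). Reduce x mod 30: (22, 317).
General: x = 22 + 30t, y = 317 - 247t.
x ≥ 0 ⇒ t ≥ 0; y ≥ 0 ⇒ t ≤ 1. So t ∈ [0, 1]: 2 solutions.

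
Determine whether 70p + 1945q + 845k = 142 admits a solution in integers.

gcd(1945, 70):
  1945 = 27*70 + 55
  70 = 1*55 + 15
  55 = 3*15 + 10
  15 = 1*10 + 5
  10 = 2*5
so gcd(1945, 70) = 5.
gcd(5, 845) = 5.
5 does not divide 142 (remainder 2), so no integer solutions.

no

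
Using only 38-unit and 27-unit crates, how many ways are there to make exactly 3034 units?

Need nonnegative integers with 38j + 27k = 3034.
gcd(38, 27) = 1, and 38·(5) + 27·(-7) = 1.
So (j₀, k₀) = (15170, -21238); general j = 15170 + 27t, k = -21238 - 38t.
j ≥ 0 ⇒ t ≥ -561; k ≥ 0 ⇒ t ≤ -559. That's 3 values of t.

3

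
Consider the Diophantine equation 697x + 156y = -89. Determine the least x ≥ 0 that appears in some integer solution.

gcd(697, 156) = 1.
1 divides -89, so solutions exist.
By Bézout, 697×(-47) + 156×(210) = 1.
Scale by -89/1 = -89: (x₀, y₀) = (4183, -18690).
General solution: x = 4183 + 156t, y = -18690 - 697t for integer t.
x ≥ 0: smallest is 4183 mod 156 = 127 (at t = -26), with y = -568.

127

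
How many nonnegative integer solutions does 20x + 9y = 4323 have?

24

gcd(20, 9) = 1  (20 = 2*9 + 2, 9 = 4*2 + 1, 2 = 2*1).
Back-substituting, 20*(-4) + 9*(9) = 1.
Scale by 4323: one solution is (-17292, 38907). Reduce x mod 9: (6, 467).
General: x = 6 + 9t, y = 467 - 20t.
x ≥ 0 ⇒ t ≥ 0; y ≥ 0 ⇒ t ≤ 23. So t ∈ [0, 23]: 24 solutions.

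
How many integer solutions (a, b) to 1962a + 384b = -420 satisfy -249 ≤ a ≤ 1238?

gcd(1962, 384) = 6.
By Bézout, 1962×(-9) + 384×(46) = 6.
Particular solution: (54, -277).
General solution: a = 54 + 64t, b = -277 - 327t for integer t.
-249 ≤ 54 + 64t ≤ 1238 gives t ∈ [-4, 18], which is 23 values.

23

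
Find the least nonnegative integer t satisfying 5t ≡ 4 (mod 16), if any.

4

gcd(16, 5):
  16 = 3*5 + 1
  5 = 5*1
so gcd(16, 5) = 1.
1 divides 4, so solutions exist.
Back-substitute for Bézout coefficients:
  1 = 16 - 3*5
  ... = 5*(-3) + 16*(1)
So 5*(-3) ≡ 1 (mod 16); multiply by 4: t ≡ -12 (mod 16).
Smallest nonnegative: t = -12 mod 16 = 4.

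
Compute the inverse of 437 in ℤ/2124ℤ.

209

gcd(2124, 437) = 1  (2124 = 4·437 + 376, 437 = 1·376 + 61, 376 = 6·61 + 10, 61 = 6·10 + 1, 10 = 10·1).
Back-substituting, 437·(209) + 2124·(-43) = 1.
So 437·209 ≡ 1 (mod 2124), and 209 mod 2124 = 209.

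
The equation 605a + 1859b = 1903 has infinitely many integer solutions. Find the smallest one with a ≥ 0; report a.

166

gcd(1859, 605):
  1859 = 3*605 + 44
  605 = 13*44 + 33
  44 = 1*33 + 11
  33 = 3*11
so gcd(1859, 605) = 11.
11 divides 1903, so solutions exist.
Back-substitute for Bézout coefficients:
  11 = 44 - 1*33
  ... = 605*(-43) + 1859*(14)
Scale by 1903/11 = 173: (a₀, b₀) = (-7439, 2422).
General solution: a = -7439 + 169t, b = 2422 - 55t for integer t.
a ≥ 0: smallest is -7439 mod 169 = 166 (at t = 45), with b = -53.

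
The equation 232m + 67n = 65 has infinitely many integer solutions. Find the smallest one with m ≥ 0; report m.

41

gcd(232, 67) = 1.
1 divides 65, so solutions exist.
By Bézout, 232*(13) + 67*(-45) = 1.
Scale by 65/1 = 65: (m₀, n₀) = (845, -2925).
General solution: m = 845 + 67t, n = -2925 - 232t for integer t.
m ≥ 0: smallest is 845 mod 67 = 41 (at t = -12), with n = -141.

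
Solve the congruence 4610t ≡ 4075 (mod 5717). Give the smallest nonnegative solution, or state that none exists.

gcd(5717, 4610):
  5717 = 1·4610 + 1107
  4610 = 4·1107 + 182
  1107 = 6·182 + 15
  182 = 12·15 + 2
  15 = 7·2 + 1
  2 = 2·1
so gcd(5717, 4610) = 1.
1 divides 4075, so solutions exist.
Back-substitute for Bézout coefficients:
  1 = 15 - 7·2
  ... = 4610·(-2670) + 5717·(2153)
So 4610·(-2670) ≡ 1 (mod 5717); multiply by 4075: t ≡ -10880250 (mod 5717).
Smallest nonnegative: t = -10880250 mod 5717 = 4918.

4918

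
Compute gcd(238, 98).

14

gcd(238, 98):
  238 = 2×98 + 42
  98 = 2×42 + 14
  42 = 3×14
so gcd(238, 98) = 14.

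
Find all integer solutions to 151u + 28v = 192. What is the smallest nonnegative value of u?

gcd(151, 28):
  151 = 5*28 + 11
  28 = 2*11 + 6
  11 = 1*6 + 5
  6 = 1*5 + 1
  5 = 5*1
so gcd(151, 28) = 1.
1 divides 192, so solutions exist.
Back-substitute for Bézout coefficients:
  1 = 6 - 1*5
  ... = 151*(-5) + 28*(27)
Scale by 192/1 = 192: (u₀, v₀) = (-960, 5184).
General solution: u = -960 + 28t, v = 5184 - 151t for integer t.
u ≥ 0: smallest is -960 mod 28 = 20 (at t = 35), with v = -101.

20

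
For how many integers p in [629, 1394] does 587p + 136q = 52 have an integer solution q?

5

gcd(587, 136) = 1  (587 = 4×136 + 43, 136 = 3×43 + 7, 43 = 6×7 + 1, 7 = 7×1).
Back-substituting, 587×(19) + 136×(-82) = 1.
Scale by 52: particular solution (988, -4264); reduce p mod 136: (36, -155).
General solution: p = 36 + 136t, q = -155 - 587t for integer t.
629 ≤ 36 + 136t ≤ 1394 gives t ∈ [5, 9], which is 5 values.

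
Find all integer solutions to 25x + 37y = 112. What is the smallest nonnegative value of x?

3

gcd(37, 25) = 1  (37 = 1*25 + 12, 25 = 2*12 + 1, 12 = 12*1).
1 divides 112, so solutions exist.
Back-substituting, 25*(3) + 37*(-2) = 1.
Scale by 112/1 = 112: (x₀, y₀) = (336, -224).
General solution: x = 336 + 37t, y = -224 - 25t for integer t.
x ≥ 0: smallest is 336 mod 37 = 3 (at t = -9), with y = 1.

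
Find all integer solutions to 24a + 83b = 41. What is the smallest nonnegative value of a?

19

gcd(83, 24):
  83 = 3*24 + 11
  24 = 2*11 + 2
  11 = 5*2 + 1
  2 = 2*1
so gcd(83, 24) = 1.
1 divides 41, so solutions exist.
Back-substitute for Bézout coefficients:
  1 = 11 - 5*2
  ... = 24*(-38) + 83*(11)
Scale by 41/1 = 41: (a₀, b₀) = (-1558, 451).
General solution: a = -1558 + 83t, b = 451 - 24t for integer t.
a ≥ 0: smallest is -1558 mod 83 = 19 (at t = 19), with b = -5.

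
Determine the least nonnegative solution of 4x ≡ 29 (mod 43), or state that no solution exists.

18

gcd(43, 4):
  43 = 10×4 + 3
  4 = 1×3 + 1
  3 = 3×1
so gcd(43, 4) = 1.
1 divides 29, so solutions exist.
Back-substitute for Bézout coefficients:
  1 = 4 - 1×3
  ... = 4×(11) + 43×(-1)
So 4×(11) ≡ 1 (mod 43); multiply by 29: x ≡ 319 (mod 43).
Smallest nonnegative: x = 319 mod 43 = 18.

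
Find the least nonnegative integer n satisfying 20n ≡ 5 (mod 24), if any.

no solution

gcd(24, 20) = 4.
4 does not divide 5, so the congruence has no solution.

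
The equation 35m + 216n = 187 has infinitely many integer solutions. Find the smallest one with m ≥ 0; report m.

gcd(216, 35) = 1  (216 = 6·35 + 6, 35 = 5·6 + 5, 6 = 1·5 + 1, 5 = 5·1).
1 divides 187, so solutions exist.
Back-substituting, 35·(-37) + 216·(6) = 1.
Scale by 187/1 = 187: (m₀, n₀) = (-6919, 1122).
General solution: m = -6919 + 216t, n = 1122 - 35t for integer t.
m ≥ 0: smallest is -6919 mod 216 = 209 (at t = 33), with n = -33.

209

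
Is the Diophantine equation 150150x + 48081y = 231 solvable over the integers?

gcd(150150, 48081) = 33  (150150 = 3*48081 + 5907, 48081 = 8*5907 + 825, 5907 = 7*825 + 132, 825 = 6*132 + 33, 132 = 4*33).
33 divides 231, so integer solutions exist.

yes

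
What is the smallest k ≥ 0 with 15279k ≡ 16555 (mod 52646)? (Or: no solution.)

3271

gcd(52646, 15279) = 11  (52646 = 3·15279 + 6809, 15279 = 2·6809 + 1661, 6809 = 4·1661 + 165, 1661 = 10·165 + 11, 165 = 15·11).
11 divides 16555, so solutions exist.
Back-substituting, 15279·(317) + 52646·(-92) = 11.
So 15279·(317) ≡ 11 (mod 52646); multiply by 1505: k ≡ 477085 (mod 4786).
Smallest nonnegative: k = 477085 mod 4786 = 3271.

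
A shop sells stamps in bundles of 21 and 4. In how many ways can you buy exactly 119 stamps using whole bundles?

1

Need nonnegative integers with 21j + 4k = 119.
gcd(21, 4) = 1, and 21·(1) + 4·(-5) = 1.
So (j₀, k₀) = (119, -595); general j = 119 + 4t, k = -595 - 21t.
j ≥ 0 ⇒ t ≥ -29; k ≥ 0 ⇒ t ≤ -29. That's 1 value of t.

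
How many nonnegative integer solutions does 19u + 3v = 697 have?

gcd(19, 3):
  19 = 6*3 + 1
  3 = 3*1
so gcd(19, 3) = 1.
Back-substitute for Bézout coefficients:
  1 = 19 - 6*3
  ... = 19*(1) + 3*(-6)
Scale by 697: one solution is (697, -4182). Reduce u mod 3: (1, 226).
General: u = 1 + 3t, v = 226 - 19t.
u ≥ 0 ⇒ t ≥ 0; v ≥ 0 ⇒ t ≤ 11. So t ∈ [0, 11]: 12 solutions.

12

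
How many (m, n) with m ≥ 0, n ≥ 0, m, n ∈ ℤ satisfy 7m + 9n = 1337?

gcd(9, 7) = 1.
By Bézout, 7*(4) + 9*(-3) = 1.
One solution: (2, 147).
General: m = 2 + 9t, n = 147 - 7t.
m ≥ 0 ⇒ t ≥ 0; n ≥ 0 ⇒ t ≤ 21. So t ∈ [0, 21]: 22 solutions.

22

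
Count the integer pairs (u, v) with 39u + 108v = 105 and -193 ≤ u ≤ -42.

gcd(108, 39) = 3  (108 = 2·39 + 30, 39 = 1·30 + 9, 30 = 3·9 + 3, 9 = 3·3).
Back-substituting, 39·(-11) + 108·(4) = 3.
Scale by 35: particular solution (-385, 140); reduce u mod 36: (11, -3).
General solution: u = 11 + 36t, v = -3 - 13t for integer t.
-193 ≤ 11 + 36t ≤ -42 gives t ∈ [-5, -2], which is 4 values.

4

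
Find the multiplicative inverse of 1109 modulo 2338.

565

gcd(2338, 1109) = 1  (2338 = 2·1109 + 120, 1109 = 9·120 + 29, 120 = 4·29 + 4, 29 = 7·4 + 1, 4 = 4·1).
Back-substituting, 1109·(565) + 2338·(-268) = 1.
So 1109·565 ≡ 1 (mod 2338), and 565 mod 2338 = 565.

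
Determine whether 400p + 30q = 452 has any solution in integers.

no

gcd(400, 30) = 10.
10 does not divide 452 (remainder 2), so no integer solutions.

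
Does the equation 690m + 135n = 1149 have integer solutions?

gcd(690, 135) = 15  (690 = 5*135 + 15, 135 = 9*15).
15 does not divide 1149 (remainder 9), so no integer solutions.

no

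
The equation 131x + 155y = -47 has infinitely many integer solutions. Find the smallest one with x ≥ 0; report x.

73

gcd(155, 131):
  155 = 1·131 + 24
  131 = 5·24 + 11
  24 = 2·11 + 2
  11 = 5·2 + 1
  2 = 2·1
so gcd(155, 131) = 1.
1 divides -47, so solutions exist.
Back-substitute for Bézout coefficients:
  1 = 11 - 5·2
  ... = 131·(71) + 155·(-60)
Scale by -47/1 = -47: (x₀, y₀) = (-3337, 2820).
General solution: x = -3337 + 155t, y = 2820 - 131t for integer t.
x ≥ 0: smallest is -3337 mod 155 = 73 (at t = 22), with y = -62.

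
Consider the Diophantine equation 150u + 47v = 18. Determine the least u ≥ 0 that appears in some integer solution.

2

gcd(150, 47) = 1.
1 divides 18, so solutions exist.
By Bézout, 150*(21) + 47*(-67) = 1.
Scale by 18/1 = 18: (u₀, v₀) = (378, -1206).
General solution: u = 378 + 47t, v = -1206 - 150t for integer t.
u ≥ 0: smallest is 378 mod 47 = 2 (at t = -8), with v = -6.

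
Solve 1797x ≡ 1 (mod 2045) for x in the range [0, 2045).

503

gcd(2045, 1797) = 1  (2045 = 1×1797 + 248, 1797 = 7×248 + 61, 248 = 4×61 + 4, 61 = 15×4 + 1, 4 = 4×1).
Back-substituting, 1797×(503) + 2045×(-442) = 1.
So 1797×503 ≡ 1 (mod 2045), and 503 mod 2045 = 503.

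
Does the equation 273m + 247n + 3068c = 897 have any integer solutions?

gcd(273, 247) = 13  (273 = 1*247 + 26, 247 = 9*26 + 13, 26 = 2*13).
gcd(13, 3068) = 13.
13 divides 897, so integer solutions exist.

yes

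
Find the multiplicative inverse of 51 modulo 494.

155

gcd(494, 51) = 1  (494 = 9*51 + 35, 51 = 1*35 + 16, 35 = 2*16 + 3, 16 = 5*3 + 1, 3 = 3*1).
Back-substituting, 51*(155) + 494*(-16) = 1.
So 51*155 ≡ 1 (mod 494), and 155 mod 494 = 155.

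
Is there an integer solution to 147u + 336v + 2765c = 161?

yes

gcd(336, 147):
  336 = 2*147 + 42
  147 = 3*42 + 21
  42 = 2*21
so gcd(336, 147) = 21.
gcd(21, 2765) = 7.
7 divides 161, so integer solutions exist.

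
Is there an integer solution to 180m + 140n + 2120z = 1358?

gcd(180, 140) = 20  (180 = 1·140 + 40, 140 = 3·40 + 20, 40 = 2·20).
gcd(20, 2120) = 20.
20 does not divide 1358 (remainder 18), so no integer solutions.

no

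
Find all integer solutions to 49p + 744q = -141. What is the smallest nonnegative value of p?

483

gcd(744, 49) = 1.
1 divides -141, so solutions exist.
By Bézout, 49·(-167) + 744·(11) = 1.
Scale by -141/1 = -141: (p₀, q₀) = (23547, -1551).
General solution: p = 23547 + 744t, q = -1551 - 49t for integer t.
p ≥ 0: smallest is 23547 mod 744 = 483 (at t = -31), with q = -32.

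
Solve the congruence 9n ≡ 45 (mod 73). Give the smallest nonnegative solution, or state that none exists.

gcd(73, 9) = 1  (73 = 8·9 + 1, 9 = 9·1).
1 divides 45, so solutions exist.
Back-substituting, 9·(-8) + 73·(1) = 1.
So 9·(-8) ≡ 1 (mod 73); multiply by 45: n ≡ -360 (mod 73).
Smallest nonnegative: n = -360 mod 73 = 5.

5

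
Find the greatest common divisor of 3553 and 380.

gcd(3553, 380) = 19  (3553 = 9·380 + 133, 380 = 2·133 + 114, 133 = 1·114 + 19, 114 = 6·19).

19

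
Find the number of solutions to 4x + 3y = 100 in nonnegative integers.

9

gcd(4, 3):
  4 = 1*3 + 1
  3 = 3*1
so gcd(4, 3) = 1.
Back-substitute for Bézout coefficients:
  1 = 4 - 1*3
  ... = 4*(1) + 3*(-1)
Scale by 100: one solution is (100, -100). Reduce x mod 3: (1, 32).
General: x = 1 + 3t, y = 32 - 4t.
x ≥ 0 ⇒ t ≥ 0; y ≥ 0 ⇒ t ≤ 8. So t ∈ [0, 8]: 9 solutions.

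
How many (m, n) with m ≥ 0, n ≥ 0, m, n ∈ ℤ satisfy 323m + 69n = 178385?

gcd(323, 69):
  323 = 4×69 + 47
  69 = 1×47 + 22
  47 = 2×22 + 3
  22 = 7×3 + 1
  3 = 3×1
so gcd(323, 69) = 1.
Back-substitute for Bézout coefficients:
  1 = 22 - 7×3
  ... = 323×(-22) + 69×(103)
Scale by 178385: one solution is (-3924470, 18373655). Reduce m mod 69: (43, 2384).
General: m = 43 + 69t, n = 2384 - 323t.
m ≥ 0 ⇒ t ≥ 0; n ≥ 0 ⇒ t ≤ 7. So t ∈ [0, 7]: 8 solutions.

8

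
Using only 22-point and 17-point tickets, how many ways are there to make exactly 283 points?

Need nonnegative integers with 22j + 17k = 283.
gcd(22, 17) = 1, and 22·(7) + 17·(-9) = 1.
So (j₀, k₀) = (1981, -2547); general j = 1981 + 17t, k = -2547 - 22t.
j ≥ 0 ⇒ t ≥ -116; k ≥ 0 ⇒ t ≤ -116. That's 1 value of t.

1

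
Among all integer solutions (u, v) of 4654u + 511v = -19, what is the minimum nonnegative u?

gcd(4654, 511):
  4654 = 9*511 + 55
  511 = 9*55 + 16
  55 = 3*16 + 7
  16 = 2*7 + 2
  7 = 3*2 + 1
  2 = 2*1
so gcd(4654, 511) = 1.
1 divides -19, so solutions exist.
Back-substitute for Bézout coefficients:
  1 = 7 - 3*2
  ... = 4654*(223) + 511*(-2031)
Scale by -19/1 = -19: (u₀, v₀) = (-4237, 38589).
General solution: u = -4237 + 511t, v = 38589 - 4654t for integer t.
u ≥ 0: smallest is -4237 mod 511 = 362 (at t = 9), with v = -3297.

362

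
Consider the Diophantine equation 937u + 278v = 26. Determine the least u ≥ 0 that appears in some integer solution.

146

gcd(937, 278) = 1.
1 divides 26, so solutions exist.
By Bézout, 937·(27) + 278·(-91) = 1.
Scale by 26/1 = 26: (u₀, v₀) = (702, -2366).
General solution: u = 702 + 278t, v = -2366 - 937t for integer t.
u ≥ 0: smallest is 702 mod 278 = 146 (at t = -2), with v = -492.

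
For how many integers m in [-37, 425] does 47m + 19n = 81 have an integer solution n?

24

gcd(47, 19):
  47 = 2×19 + 9
  19 = 2×9 + 1
  9 = 9×1
so gcd(47, 19) = 1.
Back-substitute for Bézout coefficients:
  1 = 19 - 2×9
  ... = 47×(-2) + 19×(5)
Scale by 81: particular solution (-162, 405); reduce m mod 19: (9, -18).
General solution: m = 9 + 19t, n = -18 - 47t for integer t.
-37 ≤ 9 + 19t ≤ 425 gives t ∈ [-2, 21], which is 24 values.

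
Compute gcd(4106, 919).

gcd(4106, 919):
  4106 = 4·919 + 430
  919 = 2·430 + 59
  430 = 7·59 + 17
  59 = 3·17 + 8
  17 = 2·8 + 1
  8 = 8·1
so gcd(4106, 919) = 1.

1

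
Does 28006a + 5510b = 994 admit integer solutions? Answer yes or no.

gcd(28006, 5510) = 38  (28006 = 5*5510 + 456, 5510 = 12*456 + 38, 456 = 12*38).
38 does not divide 994 (remainder 6), so no integer solutions.

no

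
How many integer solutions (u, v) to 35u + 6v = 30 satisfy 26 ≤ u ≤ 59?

5

gcd(35, 6) = 1.
By Bézout, 35×(-1) + 6×(6) = 1.
Particular solution: (0, 5).
General solution: u = 0 + 6t, v = 5 - 35t for integer t.
26 ≤ 0 + 6t ≤ 59 gives t ∈ [5, 9], which is 5 values.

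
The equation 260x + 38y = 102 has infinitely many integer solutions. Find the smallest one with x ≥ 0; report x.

gcd(260, 38) = 2  (260 = 6×38 + 32, 38 = 1×32 + 6, 32 = 5×6 + 2, 6 = 3×2).
2 divides 102, so solutions exist.
Back-substituting, 260×(6) + 38×(-41) = 2.
Scale by 102/2 = 51: (x₀, y₀) = (306, -2091).
General solution: x = 306 + 19t, y = -2091 - 130t for integer t.
x ≥ 0: smallest is 306 mod 19 = 2 (at t = -16), with y = -11.

2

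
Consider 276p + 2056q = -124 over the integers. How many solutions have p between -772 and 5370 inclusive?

12

gcd(2056, 276) = 4.
By Bézout, 276·(149) + 2056·(-20) = 4.
Particular solution: (7, -1).
General solution: p = 7 + 514t, q = -1 - 69t for integer t.
-772 ≤ 7 + 514t ≤ 5370 gives t ∈ [-1, 10], which is 12 values.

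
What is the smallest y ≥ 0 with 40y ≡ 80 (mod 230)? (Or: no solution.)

gcd(230, 40):
  230 = 5·40 + 30
  40 = 1·30 + 10
  30 = 3·10
so gcd(230, 40) = 10.
10 divides 80, so solutions exist.
Back-substitute for Bézout coefficients:
  10 = 40 - 1·30
  ... = 40·(6) + 230·(-1)
So 40·(6) ≡ 10 (mod 230); multiply by 8: y ≡ 48 (mod 23).
Smallest nonnegative: y = 48 mod 23 = 2.

2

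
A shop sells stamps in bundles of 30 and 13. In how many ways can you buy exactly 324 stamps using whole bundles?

1

Need nonnegative integers with 30j + 13k = 324.
gcd(30, 13) = 1, and 30·(-3) + 13·(7) = 1.
So (j₀, k₀) = (-972, 2268); general j = -972 + 13t, k = 2268 - 30t.
j ≥ 0 ⇒ t ≥ 75; k ≥ 0 ⇒ t ≤ 75. That's 1 value of t.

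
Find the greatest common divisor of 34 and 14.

gcd(34, 14) = 2  (34 = 2×14 + 6, 14 = 2×6 + 2, 6 = 3×2).

2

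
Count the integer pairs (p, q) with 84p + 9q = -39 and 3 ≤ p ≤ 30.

gcd(84, 9):
  84 = 9·9 + 3
  9 = 3·3
so gcd(84, 9) = 3.
Back-substitute for Bézout coefficients:
  3 = 84 - 9·9
  ... = 84·(1) + 9·(-9)
Scale by -13: particular solution (-13, 117); reduce p mod 3: (2, -23).
General solution: p = 2 + 3t, q = -23 - 28t for integer t.
3 ≤ 2 + 3t ≤ 30 gives t ∈ [1, 9], which is 9 values.

9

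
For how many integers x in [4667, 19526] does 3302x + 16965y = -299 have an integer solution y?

gcd(16965, 3302) = 13  (16965 = 5×3302 + 455, 3302 = 7×455 + 117, 455 = 3×117 + 104, 117 = 1×104 + 13, 104 = 8×13).
Back-substituting, 3302×(149) + 16965×(-29) = 13.
Scale by -23: particular solution (-3427, 667); reduce x mod 1305: (488, -95).
General solution: x = 488 + 1305t, y = -95 - 254t for integer t.
4667 ≤ 488 + 1305t ≤ 19526 gives t ∈ [4, 14], which is 11 values.

11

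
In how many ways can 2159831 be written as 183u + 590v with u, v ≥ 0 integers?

20

gcd(590, 183):
  590 = 3·183 + 41
  183 = 4·41 + 19
  41 = 2·19 + 3
  19 = 6·3 + 1
  3 = 3·1
so gcd(590, 183) = 1.
Back-substitute for Bézout coefficients:
  1 = 19 - 6·3
  ... = 183·(187) + 590·(-58)
Scale by 2159831: one solution is (403888397, -125270198). Reduce u mod 590: (357, 3550).
General: u = 357 + 590t, v = 3550 - 183t.
u ≥ 0 ⇒ t ≥ 0; v ≥ 0 ⇒ t ≤ 19. So t ∈ [0, 19]: 20 solutions.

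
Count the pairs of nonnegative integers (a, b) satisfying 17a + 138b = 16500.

7

gcd(138, 17) = 1.
By Bézout, 17·(65) + 138·(-8) = 1.
One solution: (102, 107).
General: a = 102 + 138t, b = 107 - 17t.
a ≥ 0 ⇒ t ≥ 0; b ≥ 0 ⇒ t ≤ 6. So t ∈ [0, 6]: 7 solutions.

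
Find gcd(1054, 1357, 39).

1

gcd(1357, 1054) = 1  (1357 = 1·1054 + 303, 1054 = 3·303 + 145, 303 = 2·145 + 13, 145 = 11·13 + 2, 13 = 6·2 + 1, 2 = 2·1).
gcd(1, 39) = 1.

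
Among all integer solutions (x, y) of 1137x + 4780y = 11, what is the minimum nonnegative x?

gcd(4780, 1137):
  4780 = 4×1137 + 232
  1137 = 4×232 + 209
  232 = 1×209 + 23
  209 = 9×23 + 2
  23 = 11×2 + 1
  2 = 2×1
so gcd(4780, 1137) = 1.
1 divides 11, so solutions exist.
Back-substitute for Bézout coefficients:
  1 = 23 - 11×2
  ... = 1137×(-2287) + 4780×(544)
Scale by 11/1 = 11: (x₀, y₀) = (-25157, 5984).
General solution: x = -25157 + 4780t, y = 5984 - 1137t for integer t.
x ≥ 0: smallest is -25157 mod 4780 = 3523 (at t = 6), with y = -838.

3523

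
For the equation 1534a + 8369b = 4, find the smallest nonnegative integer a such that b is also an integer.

6154

gcd(8369, 1534):
  8369 = 5×1534 + 699
  1534 = 2×699 + 136
  699 = 5×136 + 19
  136 = 7×19 + 3
  19 = 6×3 + 1
  3 = 3×1
so gcd(8369, 1534) = 1.
1 divides 4, so solutions exist.
Back-substitute for Bézout coefficients:
  1 = 19 - 6×3
  ... = 1534×(-2646) + 8369×(485)
Scale by 4/1 = 4: (a₀, b₀) = (-10584, 1940).
General solution: a = -10584 + 8369t, b = 1940 - 1534t for integer t.
a ≥ 0: smallest is -10584 mod 8369 = 6154 (at t = 2), with b = -1128.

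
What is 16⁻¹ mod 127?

gcd(127, 16):
  127 = 7*16 + 15
  16 = 1*15 + 1
  15 = 15*1
so gcd(127, 16) = 1.
Back-substitute for Bézout coefficients:
  1 = 16 - 1*15
  ... = 16*(8) + 127*(-1)
So 16*8 ≡ 1 (mod 127), and 8 mod 127 = 8.

8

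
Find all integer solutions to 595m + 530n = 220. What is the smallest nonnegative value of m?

36

gcd(595, 530):
  595 = 1×530 + 65
  530 = 8×65 + 10
  65 = 6×10 + 5
  10 = 2×5
so gcd(595, 530) = 5.
5 divides 220, so solutions exist.
Back-substitute for Bézout coefficients:
  5 = 65 - 6×10
  ... = 595×(49) + 530×(-55)
Scale by 220/5 = 44: (m₀, n₀) = (2156, -2420).
General solution: m = 2156 + 106t, n = -2420 - 119t for integer t.
m ≥ 0: smallest is 2156 mod 106 = 36 (at t = -20), with n = -40.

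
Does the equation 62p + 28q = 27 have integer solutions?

no

gcd(62, 28):
  62 = 2*28 + 6
  28 = 4*6 + 4
  6 = 1*4 + 2
  4 = 2*2
so gcd(62, 28) = 2.
2 does not divide 27 (remainder 1), so no integer solutions.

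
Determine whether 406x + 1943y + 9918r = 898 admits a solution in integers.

no

gcd(1943, 406) = 29  (1943 = 4×406 + 319, 406 = 1×319 + 87, 319 = 3×87 + 58, 87 = 1×58 + 29, 58 = 2×29).
gcd(29, 9918) = 29.
29 does not divide 898 (remainder 28), so no integer solutions.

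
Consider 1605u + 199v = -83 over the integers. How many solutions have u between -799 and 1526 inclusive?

11

gcd(1605, 199) = 1  (1605 = 8*199 + 13, 199 = 15*13 + 4, 13 = 3*4 + 1, 4 = 4*1).
Back-substituting, 1605*(46) + 199*(-371) = 1.
Scale by -83: particular solution (-3818, 30793); reduce u mod 199: (162, -1307).
General solution: u = 162 + 199t, v = -1307 - 1605t for integer t.
-799 ≤ 162 + 199t ≤ 1526 gives t ∈ [-4, 6], which is 11 values.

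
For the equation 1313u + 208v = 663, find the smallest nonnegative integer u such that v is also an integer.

7

gcd(1313, 208):
  1313 = 6*208 + 65
  208 = 3*65 + 13
  65 = 5*13
so gcd(1313, 208) = 13.
13 divides 663, so solutions exist.
Back-substitute for Bézout coefficients:
  13 = 208 - 3*65
  ... = 1313*(-3) + 208*(19)
Scale by 663/13 = 51: (u₀, v₀) = (-153, 969).
General solution: u = -153 + 16t, v = 969 - 101t for integer t.
u ≥ 0: smallest is -153 mod 16 = 7 (at t = 10), with v = -41.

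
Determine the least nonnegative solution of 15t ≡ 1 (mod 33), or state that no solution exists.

gcd(33, 15):
  33 = 2*15 + 3
  15 = 5*3
so gcd(33, 15) = 3.
3 does not divide 1, so the congruence has no solution.

no solution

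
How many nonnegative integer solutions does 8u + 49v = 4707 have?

gcd(49, 8) = 1  (49 = 6*8 + 1, 8 = 8*1).
Back-substituting, 8*(-6) + 49*(1) = 1.
Scale by 4707: one solution is (-28242, 4707). Reduce u mod 49: (31, 91).
General: u = 31 + 49t, v = 91 - 8t.
u ≥ 0 ⇒ t ≥ 0; v ≥ 0 ⇒ t ≤ 11. So t ∈ [0, 11]: 12 solutions.

12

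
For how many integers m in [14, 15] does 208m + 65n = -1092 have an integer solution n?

gcd(208, 65):
  208 = 3·65 + 13
  65 = 5·13
so gcd(208, 65) = 13.
Back-substitute for Bézout coefficients:
  13 = 208 - 3·65
  ... = 208·(1) + 65·(-3)
Scale by -84: particular solution (-84, 252); reduce m mod 5: (1, -20).
General solution: m = 1 + 5t, n = -20 - 16t for integer t.
14 ≤ 1 + 5t ≤ 15 gives t ∈ [3, 2], which is 0 values.

0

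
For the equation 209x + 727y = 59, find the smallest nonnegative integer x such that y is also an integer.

gcd(727, 209) = 1  (727 = 3×209 + 100, 209 = 2×100 + 9, 100 = 11×9 + 1, 9 = 9×1).
1 divides 59, so solutions exist.
Back-substituting, 209×(-80) + 727×(23) = 1.
Scale by 59/1 = 59: (x₀, y₀) = (-4720, 1357).
General solution: x = -4720 + 727t, y = 1357 - 209t for integer t.
x ≥ 0: smallest is -4720 mod 727 = 369 (at t = 7), with y = -106.

369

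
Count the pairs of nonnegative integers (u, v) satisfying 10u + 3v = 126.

gcd(10, 3) = 1.
By Bézout, 10·(1) + 3·(-3) = 1.
One solution: (0, 42).
General: u = 0 + 3t, v = 42 - 10t.
u ≥ 0 ⇒ t ≥ 0; v ≥ 0 ⇒ t ≤ 4. So t ∈ [0, 4]: 5 solutions.

5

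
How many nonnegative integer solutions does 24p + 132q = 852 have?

gcd(132, 24) = 12.
By Bézout, 24×(-5) + 132×(1) = 12.
One solution: (8, 5).
General: p = 8 + 11t, q = 5 - 2t.
p ≥ 0 ⇒ t ≥ 0; q ≥ 0 ⇒ t ≤ 2. So t ∈ [0, 2]: 3 solutions.

3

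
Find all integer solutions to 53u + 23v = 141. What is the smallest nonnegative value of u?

gcd(53, 23) = 1  (53 = 2*23 + 7, 23 = 3*7 + 2, 7 = 3*2 + 1, 2 = 2*1).
1 divides 141, so solutions exist.
Back-substituting, 53*(10) + 23*(-23) = 1.
Scale by 141/1 = 141: (u₀, v₀) = (1410, -3243).
General solution: u = 1410 + 23t, v = -3243 - 53t for integer t.
u ≥ 0: smallest is 1410 mod 23 = 7 (at t = -61), with v = -10.

7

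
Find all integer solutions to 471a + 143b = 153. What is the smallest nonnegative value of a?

gcd(471, 143) = 1.
1 divides 153, so solutions exist.
By Bézout, 471×(-17) + 143×(56) = 1.
Scale by 153/1 = 153: (a₀, b₀) = (-2601, 8568).
General solution: a = -2601 + 143t, b = 8568 - 471t for integer t.
a ≥ 0: smallest is -2601 mod 143 = 116 (at t = 19), with b = -381.

116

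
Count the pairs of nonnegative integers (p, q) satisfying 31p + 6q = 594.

4

gcd(31, 6) = 1.
By Bézout, 31·(1) + 6·(-5) = 1.
One solution: (0, 99).
General: p = 0 + 6t, q = 99 - 31t.
p ≥ 0 ⇒ t ≥ 0; q ≥ 0 ⇒ t ≤ 3. So t ∈ [0, 3]: 4 solutions.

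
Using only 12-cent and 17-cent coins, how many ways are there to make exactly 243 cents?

1

Need nonnegative integers with 12j + 17k = 243.
gcd(12, 17) = 1, and 12·(-7) + 17·(5) = 1.
So (j₀, k₀) = (-1701, 1215); general j = -1701 + 17t, k = 1215 - 12t.
j ≥ 0 ⇒ t ≥ 101; k ≥ 0 ⇒ t ≤ 101. That's 1 value of t.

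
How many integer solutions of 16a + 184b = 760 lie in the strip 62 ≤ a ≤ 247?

8

gcd(184, 16):
  184 = 11×16 + 8
  16 = 2×8
so gcd(184, 16) = 8.
Back-substitute for Bézout coefficients:
  8 = 184 - 11×16
  ... = 16×(-11) + 184×(1)
Scale by 95: particular solution (-1045, 95); reduce a mod 23: (13, 3).
General solution: a = 13 + 23t, b = 3 - 2t for integer t.
62 ≤ 13 + 23t ≤ 247 gives t ∈ [3, 10], which is 8 values.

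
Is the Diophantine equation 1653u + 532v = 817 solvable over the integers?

gcd(1653, 532) = 19  (1653 = 3*532 + 57, 532 = 9*57 + 19, 57 = 3*19).
19 divides 817, so integer solutions exist.

yes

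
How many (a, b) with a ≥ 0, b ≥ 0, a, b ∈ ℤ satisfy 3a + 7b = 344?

gcd(7, 3) = 1.
By Bézout, 3·(-2) + 7·(1) = 1.
One solution: (5, 47).
General: a = 5 + 7t, b = 47 - 3t.
a ≥ 0 ⇒ t ≥ 0; b ≥ 0 ⇒ t ≤ 15. So t ∈ [0, 15]: 16 solutions.

16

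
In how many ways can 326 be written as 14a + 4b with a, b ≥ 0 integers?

gcd(14, 4):
  14 = 3*4 + 2
  4 = 2*2
so gcd(14, 4) = 2.
Back-substitute for Bézout coefficients:
  2 = 14 - 3*4
  ... = 14*(1) + 4*(-3)
Scale by 163: one solution is (163, -489). Reduce a mod 2: (1, 78).
General: a = 1 + 2t, b = 78 - 7t.
a ≥ 0 ⇒ t ≥ 0; b ≥ 0 ⇒ t ≤ 11. So t ∈ [0, 11]: 12 solutions.

12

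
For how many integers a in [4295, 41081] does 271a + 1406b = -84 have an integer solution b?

26

gcd(1406, 271) = 1  (1406 = 5*271 + 51, 271 = 5*51 + 16, 51 = 3*16 + 3, 16 = 5*3 + 1, 3 = 3*1).
Back-substituting, 271*(441) + 1406*(-85) = 1.
Scale by -84: particular solution (-37044, 7140); reduce a mod 1406: (918, -177).
General solution: a = 918 + 1406t, b = -177 - 271t for integer t.
4295 ≤ 918 + 1406t ≤ 41081 gives t ∈ [3, 28], which is 26 values.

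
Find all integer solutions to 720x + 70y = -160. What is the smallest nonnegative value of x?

6

gcd(720, 70) = 10  (720 = 10*70 + 20, 70 = 3*20 + 10, 20 = 2*10).
10 divides -160, so solutions exist.
Back-substituting, 720*(-3) + 70*(31) = 10.
Scale by -160/10 = -16: (x₀, y₀) = (48, -496).
General solution: x = 48 + 7t, y = -496 - 72t for integer t.
x ≥ 0: smallest is 48 mod 7 = 6 (at t = -6), with y = -64.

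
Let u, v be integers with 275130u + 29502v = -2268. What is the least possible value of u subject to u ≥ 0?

gcd(275130, 29502):
  275130 = 9*29502 + 9612
  29502 = 3*9612 + 666
  9612 = 14*666 + 288
  666 = 2*288 + 90
  288 = 3*90 + 18
  90 = 5*18
so gcd(275130, 29502) = 18.
18 divides -2268, so solutions exist.
Back-substitute for Bézout coefficients:
  18 = 288 - 3*90
  ... = 275130*(310) + 29502*(-2891)
Scale by -2268/18 = -126: (u₀, v₀) = (-39060, 364266).
General solution: u = -39060 + 1639t, v = 364266 - 15285t for integer t.
u ≥ 0: smallest is -39060 mod 1639 = 276 (at t = 24), with v = -2574.

276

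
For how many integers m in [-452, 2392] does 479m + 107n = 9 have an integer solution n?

26

gcd(479, 107) = 1  (479 = 4·107 + 51, 107 = 2·51 + 5, 51 = 10·5 + 1, 5 = 5·1).
Back-substituting, 479·(21) + 107·(-94) = 1.
Scale by 9: particular solution (189, -846); reduce m mod 107: (82, -367).
General solution: m = 82 + 107t, n = -367 - 479t for integer t.
-452 ≤ 82 + 107t ≤ 2392 gives t ∈ [-4, 21], which is 26 values.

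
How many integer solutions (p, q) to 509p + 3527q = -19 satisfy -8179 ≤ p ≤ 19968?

8

gcd(3527, 509):
  3527 = 6*509 + 473
  509 = 1*473 + 36
  473 = 13*36 + 5
  36 = 7*5 + 1
  5 = 5*1
so gcd(3527, 509) = 1.
Back-substitute for Bézout coefficients:
  1 = 36 - 7*5
  ... = 509*(686) + 3527*(-99)
Scale by -19: particular solution (-13034, 1881); reduce p mod 3527: (1074, -155).
General solution: p = 1074 + 3527t, q = -155 - 509t for integer t.
-8179 ≤ 1074 + 3527t ≤ 19968 gives t ∈ [-2, 5], which is 8 values.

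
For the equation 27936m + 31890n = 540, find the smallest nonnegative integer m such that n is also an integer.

1500

gcd(31890, 27936) = 6  (31890 = 1·27936 + 3954, 27936 = 7·3954 + 258, 3954 = 15·258 + 84, 258 = 3·84 + 6, 84 = 14·6).
6 divides 540, so solutions exist.
Back-substituting, 27936·(371) + 31890·(-325) = 6.
Scale by 540/6 = 90: (m₀, n₀) = (33390, -29250).
General solution: m = 33390 + 5315t, n = -29250 - 4656t for integer t.
m ≥ 0: smallest is 33390 mod 5315 = 1500 (at t = -6), with n = -1314.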